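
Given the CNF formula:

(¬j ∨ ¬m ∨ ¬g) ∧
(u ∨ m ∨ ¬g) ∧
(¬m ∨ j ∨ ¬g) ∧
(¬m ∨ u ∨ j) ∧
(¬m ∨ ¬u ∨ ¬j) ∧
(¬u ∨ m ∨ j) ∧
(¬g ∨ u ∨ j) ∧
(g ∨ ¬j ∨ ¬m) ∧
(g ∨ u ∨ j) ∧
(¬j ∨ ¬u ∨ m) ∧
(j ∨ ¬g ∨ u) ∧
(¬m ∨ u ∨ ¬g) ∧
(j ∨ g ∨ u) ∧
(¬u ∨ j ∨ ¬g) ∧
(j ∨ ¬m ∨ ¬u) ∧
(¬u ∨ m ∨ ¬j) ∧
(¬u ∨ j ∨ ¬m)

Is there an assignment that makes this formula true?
Yes

Yes, the formula is satisfiable.

One satisfying assignment is: u=False, m=False, g=False, j=True

Verification: With this assignment, all 17 clauses evaluate to true.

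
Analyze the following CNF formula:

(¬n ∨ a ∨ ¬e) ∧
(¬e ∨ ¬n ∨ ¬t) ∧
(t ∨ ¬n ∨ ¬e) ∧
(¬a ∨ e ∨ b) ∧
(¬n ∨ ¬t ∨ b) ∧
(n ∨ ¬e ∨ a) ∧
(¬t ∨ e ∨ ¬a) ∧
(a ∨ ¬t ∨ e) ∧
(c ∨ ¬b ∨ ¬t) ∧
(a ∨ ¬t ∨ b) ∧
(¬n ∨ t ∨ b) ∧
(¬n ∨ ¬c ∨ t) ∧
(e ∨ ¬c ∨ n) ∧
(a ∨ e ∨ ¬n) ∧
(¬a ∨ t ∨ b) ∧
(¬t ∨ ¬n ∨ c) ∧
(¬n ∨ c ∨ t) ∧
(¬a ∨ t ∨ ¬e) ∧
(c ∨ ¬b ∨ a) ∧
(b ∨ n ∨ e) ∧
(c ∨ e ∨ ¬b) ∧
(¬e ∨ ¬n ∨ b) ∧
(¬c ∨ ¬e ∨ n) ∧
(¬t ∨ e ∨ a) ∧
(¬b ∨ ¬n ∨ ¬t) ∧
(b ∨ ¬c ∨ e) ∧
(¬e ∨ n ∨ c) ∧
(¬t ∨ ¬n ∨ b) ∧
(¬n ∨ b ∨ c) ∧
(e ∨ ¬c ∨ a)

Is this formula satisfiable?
No

No, the formula is not satisfiable.

No assignment of truth values to the variables can make all 30 clauses true simultaneously.

The formula is UNSAT (unsatisfiable).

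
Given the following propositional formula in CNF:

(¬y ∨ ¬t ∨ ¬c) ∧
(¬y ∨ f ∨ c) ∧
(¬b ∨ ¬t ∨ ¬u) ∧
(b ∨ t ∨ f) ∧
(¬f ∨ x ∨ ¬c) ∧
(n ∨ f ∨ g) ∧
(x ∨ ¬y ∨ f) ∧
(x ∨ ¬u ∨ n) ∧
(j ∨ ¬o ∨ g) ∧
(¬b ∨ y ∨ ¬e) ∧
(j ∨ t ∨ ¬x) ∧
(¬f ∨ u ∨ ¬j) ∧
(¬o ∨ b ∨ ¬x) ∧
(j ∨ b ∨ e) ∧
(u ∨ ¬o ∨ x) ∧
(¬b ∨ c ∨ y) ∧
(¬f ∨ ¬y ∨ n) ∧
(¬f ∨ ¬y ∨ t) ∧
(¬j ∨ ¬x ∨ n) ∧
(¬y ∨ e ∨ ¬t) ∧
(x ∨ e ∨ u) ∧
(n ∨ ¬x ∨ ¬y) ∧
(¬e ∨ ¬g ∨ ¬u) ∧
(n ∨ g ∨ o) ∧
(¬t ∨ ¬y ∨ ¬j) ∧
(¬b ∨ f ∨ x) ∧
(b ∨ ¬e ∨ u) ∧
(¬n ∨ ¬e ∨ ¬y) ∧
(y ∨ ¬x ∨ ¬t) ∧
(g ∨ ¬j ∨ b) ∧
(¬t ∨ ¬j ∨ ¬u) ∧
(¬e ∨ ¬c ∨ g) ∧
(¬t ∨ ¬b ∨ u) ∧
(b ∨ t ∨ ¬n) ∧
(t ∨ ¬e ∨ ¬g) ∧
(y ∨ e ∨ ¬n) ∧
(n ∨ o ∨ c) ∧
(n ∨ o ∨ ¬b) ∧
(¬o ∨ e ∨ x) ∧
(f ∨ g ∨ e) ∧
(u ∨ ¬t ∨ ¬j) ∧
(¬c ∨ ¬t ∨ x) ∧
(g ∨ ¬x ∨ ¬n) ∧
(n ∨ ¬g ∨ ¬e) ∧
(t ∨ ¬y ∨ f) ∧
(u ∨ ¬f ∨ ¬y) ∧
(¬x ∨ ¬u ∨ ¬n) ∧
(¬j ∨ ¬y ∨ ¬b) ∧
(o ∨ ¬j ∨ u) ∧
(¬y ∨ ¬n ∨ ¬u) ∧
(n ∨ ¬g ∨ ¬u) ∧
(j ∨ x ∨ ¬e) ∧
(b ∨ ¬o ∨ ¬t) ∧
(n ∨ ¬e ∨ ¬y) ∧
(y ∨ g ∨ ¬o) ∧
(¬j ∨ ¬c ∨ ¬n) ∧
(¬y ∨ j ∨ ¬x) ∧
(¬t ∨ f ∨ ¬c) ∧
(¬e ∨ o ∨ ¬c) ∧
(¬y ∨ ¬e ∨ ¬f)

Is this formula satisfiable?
No

No, the formula is not satisfiable.

No assignment of truth values to the variables can make all 60 clauses true simultaneously.

The formula is UNSAT (unsatisfiable).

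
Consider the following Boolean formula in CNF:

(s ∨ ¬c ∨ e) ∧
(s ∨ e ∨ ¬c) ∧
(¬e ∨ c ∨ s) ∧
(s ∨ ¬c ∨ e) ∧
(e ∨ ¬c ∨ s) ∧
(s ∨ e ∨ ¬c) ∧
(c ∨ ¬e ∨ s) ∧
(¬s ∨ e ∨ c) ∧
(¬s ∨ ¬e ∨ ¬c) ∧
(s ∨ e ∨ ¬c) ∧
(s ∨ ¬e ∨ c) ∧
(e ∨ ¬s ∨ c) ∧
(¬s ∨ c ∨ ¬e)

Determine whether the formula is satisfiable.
Yes

Yes, the formula is satisfiable.

One satisfying assignment is: s=False, e=False, c=False

Verification: With this assignment, all 13 clauses evaluate to true.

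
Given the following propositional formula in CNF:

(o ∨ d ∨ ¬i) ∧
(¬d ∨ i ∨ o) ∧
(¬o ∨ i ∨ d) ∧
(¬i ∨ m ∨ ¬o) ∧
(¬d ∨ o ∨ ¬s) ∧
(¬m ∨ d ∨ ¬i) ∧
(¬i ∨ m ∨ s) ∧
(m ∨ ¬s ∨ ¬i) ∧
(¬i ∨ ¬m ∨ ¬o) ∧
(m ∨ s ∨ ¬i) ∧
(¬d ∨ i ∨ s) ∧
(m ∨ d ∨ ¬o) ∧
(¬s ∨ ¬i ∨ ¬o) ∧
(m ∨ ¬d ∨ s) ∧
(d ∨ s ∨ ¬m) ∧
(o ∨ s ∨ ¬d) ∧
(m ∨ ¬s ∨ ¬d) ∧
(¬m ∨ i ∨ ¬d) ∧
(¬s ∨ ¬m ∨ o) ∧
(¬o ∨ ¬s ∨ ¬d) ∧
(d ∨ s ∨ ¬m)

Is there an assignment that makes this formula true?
Yes

Yes, the formula is satisfiable.

One satisfying assignment is: i=False, o=False, d=False, s=False, m=False

Verification: With this assignment, all 21 clauses evaluate to true.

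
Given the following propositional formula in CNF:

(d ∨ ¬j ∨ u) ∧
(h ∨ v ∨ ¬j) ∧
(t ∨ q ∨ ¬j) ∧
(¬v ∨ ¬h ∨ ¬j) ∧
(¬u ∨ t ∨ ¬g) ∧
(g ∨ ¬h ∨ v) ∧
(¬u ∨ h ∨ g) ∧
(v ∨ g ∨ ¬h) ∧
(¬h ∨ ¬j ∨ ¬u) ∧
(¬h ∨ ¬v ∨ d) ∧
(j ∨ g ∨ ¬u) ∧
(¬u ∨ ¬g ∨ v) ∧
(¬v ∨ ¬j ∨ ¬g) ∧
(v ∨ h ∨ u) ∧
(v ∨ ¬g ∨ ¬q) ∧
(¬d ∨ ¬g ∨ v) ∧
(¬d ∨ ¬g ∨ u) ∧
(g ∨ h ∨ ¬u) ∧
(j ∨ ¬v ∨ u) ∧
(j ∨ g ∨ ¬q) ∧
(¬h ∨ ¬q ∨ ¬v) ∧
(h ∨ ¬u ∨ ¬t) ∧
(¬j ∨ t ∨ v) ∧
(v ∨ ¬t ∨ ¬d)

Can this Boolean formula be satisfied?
Yes

Yes, the formula is satisfiable.

One satisfying assignment is: q=True, u=False, g=False, d=True, t=False, v=True, j=True, h=False

Verification: With this assignment, all 24 clauses evaluate to true.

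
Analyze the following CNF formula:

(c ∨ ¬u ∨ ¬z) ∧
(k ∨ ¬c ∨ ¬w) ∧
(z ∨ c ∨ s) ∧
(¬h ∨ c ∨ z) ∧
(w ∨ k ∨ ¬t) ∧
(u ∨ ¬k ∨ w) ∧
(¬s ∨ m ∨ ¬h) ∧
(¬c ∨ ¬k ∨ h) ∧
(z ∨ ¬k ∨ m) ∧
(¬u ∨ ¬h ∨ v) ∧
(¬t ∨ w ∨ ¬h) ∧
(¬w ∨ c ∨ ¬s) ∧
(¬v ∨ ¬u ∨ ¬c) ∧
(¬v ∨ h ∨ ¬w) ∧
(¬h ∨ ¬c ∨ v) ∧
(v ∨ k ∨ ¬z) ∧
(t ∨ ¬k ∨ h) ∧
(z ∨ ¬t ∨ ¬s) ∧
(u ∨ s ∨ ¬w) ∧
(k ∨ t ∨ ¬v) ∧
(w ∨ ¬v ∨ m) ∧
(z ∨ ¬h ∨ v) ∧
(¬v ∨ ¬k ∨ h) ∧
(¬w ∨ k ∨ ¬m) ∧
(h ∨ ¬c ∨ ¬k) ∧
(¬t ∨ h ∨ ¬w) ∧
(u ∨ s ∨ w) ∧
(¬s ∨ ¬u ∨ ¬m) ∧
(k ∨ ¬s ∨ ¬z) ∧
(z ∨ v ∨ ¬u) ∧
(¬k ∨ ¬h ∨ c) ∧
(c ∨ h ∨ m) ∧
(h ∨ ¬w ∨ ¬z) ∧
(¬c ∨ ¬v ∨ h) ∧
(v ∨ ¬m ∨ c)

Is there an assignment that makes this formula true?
Yes

Yes, the formula is satisfiable.

One satisfying assignment is: u=False, z=False, t=False, h=False, c=True, m=False, s=True, k=False, v=False, w=False

Verification: With this assignment, all 35 clauses evaluate to true.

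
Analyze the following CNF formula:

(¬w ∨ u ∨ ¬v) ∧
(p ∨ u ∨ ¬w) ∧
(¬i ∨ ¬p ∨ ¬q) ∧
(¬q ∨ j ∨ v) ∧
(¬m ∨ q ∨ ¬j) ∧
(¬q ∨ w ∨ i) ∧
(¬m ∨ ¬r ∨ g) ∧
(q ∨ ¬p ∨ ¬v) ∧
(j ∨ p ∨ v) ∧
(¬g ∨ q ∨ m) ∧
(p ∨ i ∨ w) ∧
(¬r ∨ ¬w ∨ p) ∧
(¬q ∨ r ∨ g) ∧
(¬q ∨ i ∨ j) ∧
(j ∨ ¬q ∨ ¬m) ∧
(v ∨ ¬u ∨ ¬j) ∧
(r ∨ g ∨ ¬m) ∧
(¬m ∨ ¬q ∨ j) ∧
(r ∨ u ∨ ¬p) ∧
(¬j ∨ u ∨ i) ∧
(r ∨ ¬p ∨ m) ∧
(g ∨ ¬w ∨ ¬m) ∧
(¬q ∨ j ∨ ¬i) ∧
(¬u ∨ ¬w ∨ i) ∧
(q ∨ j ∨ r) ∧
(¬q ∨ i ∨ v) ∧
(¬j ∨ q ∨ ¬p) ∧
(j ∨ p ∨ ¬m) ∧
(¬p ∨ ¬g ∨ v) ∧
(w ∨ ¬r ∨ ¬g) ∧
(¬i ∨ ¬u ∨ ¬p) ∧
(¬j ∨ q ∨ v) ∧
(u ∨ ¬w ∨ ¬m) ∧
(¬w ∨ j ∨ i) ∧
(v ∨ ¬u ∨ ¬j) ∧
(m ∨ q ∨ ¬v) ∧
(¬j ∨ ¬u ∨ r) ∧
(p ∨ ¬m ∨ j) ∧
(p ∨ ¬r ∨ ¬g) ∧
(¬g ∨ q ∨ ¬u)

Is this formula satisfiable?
Yes

Yes, the formula is satisfiable.

One satisfying assignment is: r=False, q=True, g=True, p=False, w=False, i=True, j=True, m=False, v=True, u=False

Verification: With this assignment, all 40 clauses evaluate to true.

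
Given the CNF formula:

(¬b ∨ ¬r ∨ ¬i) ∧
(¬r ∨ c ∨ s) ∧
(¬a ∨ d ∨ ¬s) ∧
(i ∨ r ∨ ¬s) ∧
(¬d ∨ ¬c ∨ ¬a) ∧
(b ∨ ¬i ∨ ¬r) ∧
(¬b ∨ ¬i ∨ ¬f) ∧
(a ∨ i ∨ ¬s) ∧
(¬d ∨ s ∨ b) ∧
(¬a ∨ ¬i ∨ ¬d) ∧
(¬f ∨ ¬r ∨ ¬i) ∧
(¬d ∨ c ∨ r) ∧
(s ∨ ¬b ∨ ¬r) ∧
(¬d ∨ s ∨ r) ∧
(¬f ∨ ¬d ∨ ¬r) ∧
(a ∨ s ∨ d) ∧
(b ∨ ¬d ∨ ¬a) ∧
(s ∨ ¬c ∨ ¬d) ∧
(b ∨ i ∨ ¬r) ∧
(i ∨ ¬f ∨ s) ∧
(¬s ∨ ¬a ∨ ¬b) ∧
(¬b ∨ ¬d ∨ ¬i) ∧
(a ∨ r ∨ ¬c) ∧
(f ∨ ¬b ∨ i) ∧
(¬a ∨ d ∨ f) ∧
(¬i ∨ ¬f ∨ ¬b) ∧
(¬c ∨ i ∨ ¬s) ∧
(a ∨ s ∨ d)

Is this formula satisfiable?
Yes

Yes, the formula is satisfiable.

One satisfying assignment is: b=False, a=False, d=False, f=False, s=True, i=True, r=False, c=False

Verification: With this assignment, all 28 clauses evaluate to true.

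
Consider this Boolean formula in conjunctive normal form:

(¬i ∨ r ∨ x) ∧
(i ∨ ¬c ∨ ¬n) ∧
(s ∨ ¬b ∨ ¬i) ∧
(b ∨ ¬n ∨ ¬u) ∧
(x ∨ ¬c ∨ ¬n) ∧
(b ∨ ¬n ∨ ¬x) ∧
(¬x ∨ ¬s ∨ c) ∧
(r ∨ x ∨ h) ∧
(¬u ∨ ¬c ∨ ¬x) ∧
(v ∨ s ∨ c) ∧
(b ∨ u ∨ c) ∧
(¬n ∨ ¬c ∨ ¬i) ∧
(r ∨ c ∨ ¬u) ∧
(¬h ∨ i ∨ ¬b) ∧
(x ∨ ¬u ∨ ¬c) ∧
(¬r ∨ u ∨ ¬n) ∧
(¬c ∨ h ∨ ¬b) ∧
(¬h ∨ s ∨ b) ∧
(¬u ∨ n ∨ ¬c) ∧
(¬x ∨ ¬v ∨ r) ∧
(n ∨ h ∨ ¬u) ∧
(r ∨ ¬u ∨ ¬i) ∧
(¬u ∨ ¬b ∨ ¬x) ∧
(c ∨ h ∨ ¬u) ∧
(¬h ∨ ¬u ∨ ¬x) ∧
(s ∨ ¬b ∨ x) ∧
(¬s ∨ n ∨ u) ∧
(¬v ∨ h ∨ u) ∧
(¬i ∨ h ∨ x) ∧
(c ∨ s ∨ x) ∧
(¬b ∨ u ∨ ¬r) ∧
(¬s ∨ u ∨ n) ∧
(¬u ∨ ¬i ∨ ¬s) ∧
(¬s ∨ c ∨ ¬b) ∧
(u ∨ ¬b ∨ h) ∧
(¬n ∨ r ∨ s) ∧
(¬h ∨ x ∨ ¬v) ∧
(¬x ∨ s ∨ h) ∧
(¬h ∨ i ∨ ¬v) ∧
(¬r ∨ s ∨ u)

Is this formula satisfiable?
Yes

Yes, the formula is satisfiable.

One satisfying assignment is: x=False, h=True, v=False, i=False, s=True, u=True, b=False, n=False, r=True, c=False

Verification: With this assignment, all 40 clauses evaluate to true.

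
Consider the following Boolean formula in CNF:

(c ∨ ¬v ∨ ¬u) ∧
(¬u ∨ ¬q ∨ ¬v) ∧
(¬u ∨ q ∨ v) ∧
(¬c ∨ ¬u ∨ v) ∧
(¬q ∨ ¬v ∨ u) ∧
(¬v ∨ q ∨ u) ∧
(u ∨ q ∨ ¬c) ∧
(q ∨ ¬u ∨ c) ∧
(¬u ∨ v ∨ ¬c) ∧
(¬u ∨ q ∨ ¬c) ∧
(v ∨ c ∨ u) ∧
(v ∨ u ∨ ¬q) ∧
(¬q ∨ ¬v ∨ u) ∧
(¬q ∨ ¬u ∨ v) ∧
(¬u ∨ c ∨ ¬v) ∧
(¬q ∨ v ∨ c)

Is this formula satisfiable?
No

No, the formula is not satisfiable.

No assignment of truth values to the variables can make all 16 clauses true simultaneously.

The formula is UNSAT (unsatisfiable).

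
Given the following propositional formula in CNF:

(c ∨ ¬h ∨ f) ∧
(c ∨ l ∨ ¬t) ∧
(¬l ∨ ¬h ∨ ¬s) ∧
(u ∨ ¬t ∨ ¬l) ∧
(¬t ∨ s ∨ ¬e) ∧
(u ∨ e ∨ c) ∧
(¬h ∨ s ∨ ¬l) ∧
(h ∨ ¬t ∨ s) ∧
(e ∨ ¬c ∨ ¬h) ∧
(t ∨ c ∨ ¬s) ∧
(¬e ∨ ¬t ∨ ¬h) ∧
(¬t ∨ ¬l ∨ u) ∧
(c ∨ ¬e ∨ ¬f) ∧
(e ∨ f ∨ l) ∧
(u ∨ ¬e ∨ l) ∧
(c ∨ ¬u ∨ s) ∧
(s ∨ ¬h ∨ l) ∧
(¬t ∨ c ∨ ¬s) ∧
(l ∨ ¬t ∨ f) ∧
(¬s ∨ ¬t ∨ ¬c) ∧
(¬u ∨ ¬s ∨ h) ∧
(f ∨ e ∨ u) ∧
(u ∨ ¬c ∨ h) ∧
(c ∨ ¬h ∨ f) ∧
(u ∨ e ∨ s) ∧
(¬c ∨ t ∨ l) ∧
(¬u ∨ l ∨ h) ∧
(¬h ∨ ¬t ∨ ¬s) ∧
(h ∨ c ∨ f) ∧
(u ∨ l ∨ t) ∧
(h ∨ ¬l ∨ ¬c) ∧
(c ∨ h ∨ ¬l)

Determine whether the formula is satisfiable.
No

No, the formula is not satisfiable.

No assignment of truth values to the variables can make all 32 clauses true simultaneously.

The formula is UNSAT (unsatisfiable).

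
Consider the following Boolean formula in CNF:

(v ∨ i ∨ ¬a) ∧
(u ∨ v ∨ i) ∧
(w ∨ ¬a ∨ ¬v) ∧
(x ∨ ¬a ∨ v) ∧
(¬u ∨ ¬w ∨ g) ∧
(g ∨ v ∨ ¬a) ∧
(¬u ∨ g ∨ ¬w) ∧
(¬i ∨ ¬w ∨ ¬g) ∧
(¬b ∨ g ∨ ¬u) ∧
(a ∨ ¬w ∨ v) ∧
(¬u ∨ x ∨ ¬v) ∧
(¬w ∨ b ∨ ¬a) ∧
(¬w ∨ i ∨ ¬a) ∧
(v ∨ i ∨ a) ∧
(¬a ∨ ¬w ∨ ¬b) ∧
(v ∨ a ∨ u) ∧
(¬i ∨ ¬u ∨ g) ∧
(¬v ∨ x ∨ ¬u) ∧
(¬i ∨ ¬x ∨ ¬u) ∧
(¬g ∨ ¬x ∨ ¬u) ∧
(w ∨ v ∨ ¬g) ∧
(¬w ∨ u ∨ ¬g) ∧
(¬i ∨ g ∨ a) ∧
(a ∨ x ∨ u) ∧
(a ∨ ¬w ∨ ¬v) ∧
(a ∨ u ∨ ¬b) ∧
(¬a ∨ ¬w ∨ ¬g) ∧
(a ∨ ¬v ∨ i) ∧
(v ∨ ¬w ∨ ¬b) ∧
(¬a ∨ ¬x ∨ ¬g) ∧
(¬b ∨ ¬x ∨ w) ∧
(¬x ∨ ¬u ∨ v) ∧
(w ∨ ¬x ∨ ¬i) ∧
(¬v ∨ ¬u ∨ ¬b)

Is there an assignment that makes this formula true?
No

No, the formula is not satisfiable.

No assignment of truth values to the variables can make all 34 clauses true simultaneously.

The formula is UNSAT (unsatisfiable).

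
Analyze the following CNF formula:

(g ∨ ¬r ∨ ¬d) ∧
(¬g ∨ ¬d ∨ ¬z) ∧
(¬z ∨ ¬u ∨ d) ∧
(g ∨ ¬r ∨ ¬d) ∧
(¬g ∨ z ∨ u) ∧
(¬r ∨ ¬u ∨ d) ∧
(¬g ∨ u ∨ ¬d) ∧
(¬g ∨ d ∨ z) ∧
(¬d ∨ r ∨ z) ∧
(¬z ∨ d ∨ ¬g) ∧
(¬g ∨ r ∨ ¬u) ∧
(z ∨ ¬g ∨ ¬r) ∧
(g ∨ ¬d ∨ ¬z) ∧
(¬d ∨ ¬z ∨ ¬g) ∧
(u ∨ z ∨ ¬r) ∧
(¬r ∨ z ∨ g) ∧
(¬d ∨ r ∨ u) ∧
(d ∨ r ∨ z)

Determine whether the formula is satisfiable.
Yes

Yes, the formula is satisfiable.

One satisfying assignment is: u=False, z=True, d=False, r=False, g=False

Verification: With this assignment, all 18 clauses evaluate to true.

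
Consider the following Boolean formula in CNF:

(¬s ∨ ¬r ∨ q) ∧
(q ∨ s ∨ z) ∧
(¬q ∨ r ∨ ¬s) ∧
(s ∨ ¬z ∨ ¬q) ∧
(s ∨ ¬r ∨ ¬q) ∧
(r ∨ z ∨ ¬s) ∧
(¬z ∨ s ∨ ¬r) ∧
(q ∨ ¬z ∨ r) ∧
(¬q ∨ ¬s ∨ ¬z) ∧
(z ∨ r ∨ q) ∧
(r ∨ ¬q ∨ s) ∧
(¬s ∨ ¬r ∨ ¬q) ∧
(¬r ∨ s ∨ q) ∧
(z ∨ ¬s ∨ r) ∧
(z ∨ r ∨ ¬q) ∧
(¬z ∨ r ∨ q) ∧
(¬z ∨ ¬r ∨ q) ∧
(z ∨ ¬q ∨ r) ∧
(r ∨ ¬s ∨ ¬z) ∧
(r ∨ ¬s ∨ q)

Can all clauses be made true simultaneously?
No

No, the formula is not satisfiable.

No assignment of truth values to the variables can make all 20 clauses true simultaneously.

The formula is UNSAT (unsatisfiable).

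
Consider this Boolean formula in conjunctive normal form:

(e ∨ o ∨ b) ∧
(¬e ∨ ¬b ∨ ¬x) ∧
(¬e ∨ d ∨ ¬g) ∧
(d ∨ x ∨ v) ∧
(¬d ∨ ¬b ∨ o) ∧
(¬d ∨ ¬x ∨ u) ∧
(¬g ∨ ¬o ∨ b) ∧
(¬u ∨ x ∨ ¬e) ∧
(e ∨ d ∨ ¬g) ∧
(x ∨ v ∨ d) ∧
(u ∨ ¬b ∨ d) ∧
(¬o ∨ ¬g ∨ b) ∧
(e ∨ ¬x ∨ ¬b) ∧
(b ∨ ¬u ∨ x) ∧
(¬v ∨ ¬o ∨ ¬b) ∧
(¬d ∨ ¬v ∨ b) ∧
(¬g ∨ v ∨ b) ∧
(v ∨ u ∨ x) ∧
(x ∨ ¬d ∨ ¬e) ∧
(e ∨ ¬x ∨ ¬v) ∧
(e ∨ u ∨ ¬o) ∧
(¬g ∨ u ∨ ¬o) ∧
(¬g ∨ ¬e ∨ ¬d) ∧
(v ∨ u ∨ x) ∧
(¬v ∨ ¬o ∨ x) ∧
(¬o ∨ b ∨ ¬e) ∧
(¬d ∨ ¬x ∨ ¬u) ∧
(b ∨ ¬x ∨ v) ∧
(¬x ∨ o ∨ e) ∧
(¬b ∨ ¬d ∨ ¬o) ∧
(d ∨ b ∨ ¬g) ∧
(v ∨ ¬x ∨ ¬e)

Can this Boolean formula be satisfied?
Yes

Yes, the formula is satisfiable.

One satisfying assignment is: b=False, v=True, d=False, x=False, g=False, o=False, u=False, e=True

Verification: With this assignment, all 32 clauses evaluate to true.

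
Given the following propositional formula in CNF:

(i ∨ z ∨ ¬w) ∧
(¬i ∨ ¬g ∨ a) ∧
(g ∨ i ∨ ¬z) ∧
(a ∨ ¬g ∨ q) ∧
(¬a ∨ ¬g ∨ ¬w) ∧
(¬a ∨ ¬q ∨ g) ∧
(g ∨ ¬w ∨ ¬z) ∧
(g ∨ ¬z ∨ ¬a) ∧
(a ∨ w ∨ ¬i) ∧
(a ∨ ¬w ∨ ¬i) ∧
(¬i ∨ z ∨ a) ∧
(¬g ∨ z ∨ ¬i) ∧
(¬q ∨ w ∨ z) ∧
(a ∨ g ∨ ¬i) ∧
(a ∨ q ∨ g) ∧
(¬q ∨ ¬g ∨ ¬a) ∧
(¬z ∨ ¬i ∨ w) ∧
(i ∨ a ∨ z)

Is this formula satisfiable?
Yes

Yes, the formula is satisfiable.

One satisfying assignment is: g=False, q=False, w=False, i=False, a=True, z=False

Verification: With this assignment, all 18 clauses evaluate to true.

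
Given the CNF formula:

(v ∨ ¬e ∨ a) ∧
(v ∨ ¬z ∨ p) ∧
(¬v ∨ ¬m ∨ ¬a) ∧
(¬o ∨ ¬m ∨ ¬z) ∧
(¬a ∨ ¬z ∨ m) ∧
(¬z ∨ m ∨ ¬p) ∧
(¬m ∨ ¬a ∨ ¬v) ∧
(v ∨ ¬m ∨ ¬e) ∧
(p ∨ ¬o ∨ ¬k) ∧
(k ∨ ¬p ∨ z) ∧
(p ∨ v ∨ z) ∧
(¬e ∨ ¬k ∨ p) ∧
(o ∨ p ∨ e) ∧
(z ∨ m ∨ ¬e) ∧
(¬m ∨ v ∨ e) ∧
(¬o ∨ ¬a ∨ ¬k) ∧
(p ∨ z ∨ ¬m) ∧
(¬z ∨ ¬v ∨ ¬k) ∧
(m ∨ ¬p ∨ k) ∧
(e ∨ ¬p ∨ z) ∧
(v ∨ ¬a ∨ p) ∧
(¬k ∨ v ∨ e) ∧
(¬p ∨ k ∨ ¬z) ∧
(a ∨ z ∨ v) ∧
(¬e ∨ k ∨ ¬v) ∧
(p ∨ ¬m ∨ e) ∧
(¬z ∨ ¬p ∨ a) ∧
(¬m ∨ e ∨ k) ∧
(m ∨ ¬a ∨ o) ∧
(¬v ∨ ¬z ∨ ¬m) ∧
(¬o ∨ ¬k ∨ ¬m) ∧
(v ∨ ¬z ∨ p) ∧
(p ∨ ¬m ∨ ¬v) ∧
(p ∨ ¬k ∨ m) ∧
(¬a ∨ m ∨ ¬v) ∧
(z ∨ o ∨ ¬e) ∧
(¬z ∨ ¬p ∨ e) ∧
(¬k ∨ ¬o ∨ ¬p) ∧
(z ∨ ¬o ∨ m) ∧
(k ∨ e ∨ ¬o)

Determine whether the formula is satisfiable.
No

No, the formula is not satisfiable.

No assignment of truth values to the variables can make all 40 clauses true simultaneously.

The formula is UNSAT (unsatisfiable).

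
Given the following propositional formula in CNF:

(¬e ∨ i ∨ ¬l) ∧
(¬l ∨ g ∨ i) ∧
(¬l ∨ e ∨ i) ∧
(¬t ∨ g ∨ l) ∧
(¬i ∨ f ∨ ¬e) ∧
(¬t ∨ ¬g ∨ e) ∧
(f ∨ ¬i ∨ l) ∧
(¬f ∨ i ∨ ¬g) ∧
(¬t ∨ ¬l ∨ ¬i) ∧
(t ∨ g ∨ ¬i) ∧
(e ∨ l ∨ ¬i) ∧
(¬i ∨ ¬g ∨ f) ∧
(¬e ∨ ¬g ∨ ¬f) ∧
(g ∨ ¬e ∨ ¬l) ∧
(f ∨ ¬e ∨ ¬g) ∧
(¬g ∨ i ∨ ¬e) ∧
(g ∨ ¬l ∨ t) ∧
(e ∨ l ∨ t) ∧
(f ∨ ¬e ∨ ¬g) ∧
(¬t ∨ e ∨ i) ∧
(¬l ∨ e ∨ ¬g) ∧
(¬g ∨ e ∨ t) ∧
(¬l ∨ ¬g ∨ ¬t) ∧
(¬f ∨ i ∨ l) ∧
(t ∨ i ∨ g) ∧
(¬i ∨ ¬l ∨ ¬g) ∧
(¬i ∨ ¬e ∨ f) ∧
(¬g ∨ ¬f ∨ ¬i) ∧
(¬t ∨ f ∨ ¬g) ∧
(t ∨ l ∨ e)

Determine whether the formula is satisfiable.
No

No, the formula is not satisfiable.

No assignment of truth values to the variables can make all 30 clauses true simultaneously.

The formula is UNSAT (unsatisfiable).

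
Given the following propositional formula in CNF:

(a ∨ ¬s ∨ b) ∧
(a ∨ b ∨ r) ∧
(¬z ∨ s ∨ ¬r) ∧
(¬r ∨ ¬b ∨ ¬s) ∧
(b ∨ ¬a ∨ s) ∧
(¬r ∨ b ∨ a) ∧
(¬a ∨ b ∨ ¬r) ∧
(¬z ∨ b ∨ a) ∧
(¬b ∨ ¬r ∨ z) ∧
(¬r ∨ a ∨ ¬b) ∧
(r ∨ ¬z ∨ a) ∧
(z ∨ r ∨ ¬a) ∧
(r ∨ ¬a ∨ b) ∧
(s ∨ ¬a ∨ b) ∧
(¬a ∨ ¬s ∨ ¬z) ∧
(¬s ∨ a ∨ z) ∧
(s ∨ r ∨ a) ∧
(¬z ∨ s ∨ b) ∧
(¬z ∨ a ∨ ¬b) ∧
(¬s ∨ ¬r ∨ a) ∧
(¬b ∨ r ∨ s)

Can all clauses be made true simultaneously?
No

No, the formula is not satisfiable.

No assignment of truth values to the variables can make all 21 clauses true simultaneously.

The formula is UNSAT (unsatisfiable).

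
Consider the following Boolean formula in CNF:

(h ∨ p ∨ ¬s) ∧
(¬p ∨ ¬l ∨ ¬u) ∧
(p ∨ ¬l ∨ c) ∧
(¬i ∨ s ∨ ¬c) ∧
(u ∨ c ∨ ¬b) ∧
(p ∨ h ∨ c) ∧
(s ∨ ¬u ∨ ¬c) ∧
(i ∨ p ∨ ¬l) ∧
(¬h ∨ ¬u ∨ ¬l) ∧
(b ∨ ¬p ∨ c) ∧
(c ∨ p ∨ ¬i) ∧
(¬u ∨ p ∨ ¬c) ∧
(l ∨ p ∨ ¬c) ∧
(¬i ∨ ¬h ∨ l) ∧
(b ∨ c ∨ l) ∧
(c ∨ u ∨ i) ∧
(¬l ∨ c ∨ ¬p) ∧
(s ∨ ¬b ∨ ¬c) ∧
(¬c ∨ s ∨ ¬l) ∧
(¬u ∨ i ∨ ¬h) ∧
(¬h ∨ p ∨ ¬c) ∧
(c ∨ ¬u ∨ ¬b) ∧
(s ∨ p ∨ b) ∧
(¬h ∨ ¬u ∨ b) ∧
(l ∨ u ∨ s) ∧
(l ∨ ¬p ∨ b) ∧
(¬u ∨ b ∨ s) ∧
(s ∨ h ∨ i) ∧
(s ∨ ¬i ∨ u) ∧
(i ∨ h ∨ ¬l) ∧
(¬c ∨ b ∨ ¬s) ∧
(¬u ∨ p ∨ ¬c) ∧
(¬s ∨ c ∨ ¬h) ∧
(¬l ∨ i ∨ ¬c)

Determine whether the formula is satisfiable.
Yes

Yes, the formula is satisfiable.

One satisfying assignment is: u=True, b=True, i=False, l=False, c=True, h=False, p=True, s=True

Verification: With this assignment, all 34 clauses evaluate to true.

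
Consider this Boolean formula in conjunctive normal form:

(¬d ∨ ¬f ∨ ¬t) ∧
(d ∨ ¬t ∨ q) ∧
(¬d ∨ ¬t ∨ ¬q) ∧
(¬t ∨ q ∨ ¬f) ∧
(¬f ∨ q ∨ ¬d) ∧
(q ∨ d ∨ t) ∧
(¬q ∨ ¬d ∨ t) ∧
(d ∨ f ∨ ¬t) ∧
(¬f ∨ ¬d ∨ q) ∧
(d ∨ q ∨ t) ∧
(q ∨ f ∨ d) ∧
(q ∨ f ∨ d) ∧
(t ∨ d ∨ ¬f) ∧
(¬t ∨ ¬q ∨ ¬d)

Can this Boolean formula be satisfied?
Yes

Yes, the formula is satisfiable.

One satisfying assignment is: f=False, q=False, d=True, t=False

Verification: With this assignment, all 14 clauses evaluate to true.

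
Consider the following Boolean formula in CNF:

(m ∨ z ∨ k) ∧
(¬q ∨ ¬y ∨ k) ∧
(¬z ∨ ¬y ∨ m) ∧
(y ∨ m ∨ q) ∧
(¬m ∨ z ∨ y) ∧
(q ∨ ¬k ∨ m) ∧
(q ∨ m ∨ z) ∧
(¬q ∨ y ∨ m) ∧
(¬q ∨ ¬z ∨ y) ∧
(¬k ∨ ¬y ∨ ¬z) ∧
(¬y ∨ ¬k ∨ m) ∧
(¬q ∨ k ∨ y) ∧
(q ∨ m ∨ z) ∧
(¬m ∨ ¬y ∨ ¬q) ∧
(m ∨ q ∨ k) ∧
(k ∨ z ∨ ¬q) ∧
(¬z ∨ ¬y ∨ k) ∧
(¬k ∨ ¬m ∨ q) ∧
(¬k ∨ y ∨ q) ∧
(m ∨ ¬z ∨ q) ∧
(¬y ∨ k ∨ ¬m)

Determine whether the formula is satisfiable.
Yes

Yes, the formula is satisfiable.

One satisfying assignment is: y=False, k=False, z=True, m=True, q=False

Verification: With this assignment, all 21 clauses evaluate to true.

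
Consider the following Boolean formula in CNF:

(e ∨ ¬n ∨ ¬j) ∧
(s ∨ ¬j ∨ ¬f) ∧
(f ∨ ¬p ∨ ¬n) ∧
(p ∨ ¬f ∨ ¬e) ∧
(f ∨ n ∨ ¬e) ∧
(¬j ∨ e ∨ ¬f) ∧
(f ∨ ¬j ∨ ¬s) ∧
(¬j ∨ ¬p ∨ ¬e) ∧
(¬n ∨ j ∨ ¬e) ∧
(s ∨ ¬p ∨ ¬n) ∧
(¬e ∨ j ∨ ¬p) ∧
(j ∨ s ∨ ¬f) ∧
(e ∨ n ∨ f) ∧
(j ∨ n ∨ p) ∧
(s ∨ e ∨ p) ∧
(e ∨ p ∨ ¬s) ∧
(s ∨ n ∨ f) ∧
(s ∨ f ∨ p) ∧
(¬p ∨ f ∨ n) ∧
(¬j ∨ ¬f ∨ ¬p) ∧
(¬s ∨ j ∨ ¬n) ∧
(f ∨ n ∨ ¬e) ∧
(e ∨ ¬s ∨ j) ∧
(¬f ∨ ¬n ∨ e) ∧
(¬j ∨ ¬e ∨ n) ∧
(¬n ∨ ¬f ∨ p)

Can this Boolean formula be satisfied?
No

No, the formula is not satisfiable.

No assignment of truth values to the variables can make all 26 clauses true simultaneously.

The formula is UNSAT (unsatisfiable).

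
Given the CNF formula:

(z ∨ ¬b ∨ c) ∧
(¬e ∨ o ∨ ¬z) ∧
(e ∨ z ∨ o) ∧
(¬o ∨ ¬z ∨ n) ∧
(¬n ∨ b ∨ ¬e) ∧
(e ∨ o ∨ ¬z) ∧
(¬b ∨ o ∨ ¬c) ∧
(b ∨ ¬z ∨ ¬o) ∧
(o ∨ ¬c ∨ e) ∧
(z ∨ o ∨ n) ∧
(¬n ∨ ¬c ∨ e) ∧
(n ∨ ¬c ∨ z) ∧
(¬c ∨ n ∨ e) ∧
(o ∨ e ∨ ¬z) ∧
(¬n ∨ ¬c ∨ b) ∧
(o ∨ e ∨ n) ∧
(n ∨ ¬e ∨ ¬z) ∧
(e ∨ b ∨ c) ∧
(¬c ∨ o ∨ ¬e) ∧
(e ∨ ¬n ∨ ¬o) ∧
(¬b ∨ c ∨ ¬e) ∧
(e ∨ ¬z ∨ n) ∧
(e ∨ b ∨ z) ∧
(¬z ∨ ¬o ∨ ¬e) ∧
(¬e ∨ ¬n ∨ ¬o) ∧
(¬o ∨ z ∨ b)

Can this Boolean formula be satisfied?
No

No, the formula is not satisfiable.

No assignment of truth values to the variables can make all 26 clauses true simultaneously.

The formula is UNSAT (unsatisfiable).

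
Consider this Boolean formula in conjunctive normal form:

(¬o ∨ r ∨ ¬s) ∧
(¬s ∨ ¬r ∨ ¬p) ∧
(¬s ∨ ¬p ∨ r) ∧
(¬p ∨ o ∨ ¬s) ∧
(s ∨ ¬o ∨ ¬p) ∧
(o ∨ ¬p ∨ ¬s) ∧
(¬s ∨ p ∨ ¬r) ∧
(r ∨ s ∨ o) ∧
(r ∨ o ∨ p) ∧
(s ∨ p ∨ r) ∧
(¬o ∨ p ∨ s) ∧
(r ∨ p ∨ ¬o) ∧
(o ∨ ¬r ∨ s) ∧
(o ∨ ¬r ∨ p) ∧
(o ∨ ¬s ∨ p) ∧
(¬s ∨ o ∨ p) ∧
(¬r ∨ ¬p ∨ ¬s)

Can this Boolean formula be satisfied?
No

No, the formula is not satisfiable.

No assignment of truth values to the variables can make all 17 clauses true simultaneously.

The formula is UNSAT (unsatisfiable).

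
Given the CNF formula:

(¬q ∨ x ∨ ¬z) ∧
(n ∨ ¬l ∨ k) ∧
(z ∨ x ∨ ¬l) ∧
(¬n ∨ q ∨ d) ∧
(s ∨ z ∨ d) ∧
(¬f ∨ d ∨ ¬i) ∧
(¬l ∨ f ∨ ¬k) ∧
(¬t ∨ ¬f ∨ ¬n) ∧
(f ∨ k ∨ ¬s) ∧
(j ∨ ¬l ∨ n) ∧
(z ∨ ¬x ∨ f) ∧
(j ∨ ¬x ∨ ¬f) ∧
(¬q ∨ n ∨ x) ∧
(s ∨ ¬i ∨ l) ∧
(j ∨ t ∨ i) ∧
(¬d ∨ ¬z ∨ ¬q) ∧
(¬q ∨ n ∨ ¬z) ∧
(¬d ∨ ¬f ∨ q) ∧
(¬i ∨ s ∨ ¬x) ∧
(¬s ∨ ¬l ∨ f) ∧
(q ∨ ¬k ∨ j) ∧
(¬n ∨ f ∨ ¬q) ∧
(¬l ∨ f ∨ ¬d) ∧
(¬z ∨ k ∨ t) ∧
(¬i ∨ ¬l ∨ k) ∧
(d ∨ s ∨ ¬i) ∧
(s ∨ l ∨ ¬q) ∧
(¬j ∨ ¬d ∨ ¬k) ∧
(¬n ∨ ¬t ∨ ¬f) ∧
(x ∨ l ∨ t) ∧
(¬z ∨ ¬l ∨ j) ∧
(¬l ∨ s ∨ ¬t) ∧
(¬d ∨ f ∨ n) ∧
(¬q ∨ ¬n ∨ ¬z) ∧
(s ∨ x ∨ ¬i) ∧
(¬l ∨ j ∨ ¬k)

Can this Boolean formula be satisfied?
Yes

Yes, the formula is satisfiable.

One satisfying assignment is: x=False, n=True, k=False, d=True, q=False, f=False, j=False, i=False, z=False, s=False, l=False, t=True

Verification: With this assignment, all 36 clauses evaluate to true.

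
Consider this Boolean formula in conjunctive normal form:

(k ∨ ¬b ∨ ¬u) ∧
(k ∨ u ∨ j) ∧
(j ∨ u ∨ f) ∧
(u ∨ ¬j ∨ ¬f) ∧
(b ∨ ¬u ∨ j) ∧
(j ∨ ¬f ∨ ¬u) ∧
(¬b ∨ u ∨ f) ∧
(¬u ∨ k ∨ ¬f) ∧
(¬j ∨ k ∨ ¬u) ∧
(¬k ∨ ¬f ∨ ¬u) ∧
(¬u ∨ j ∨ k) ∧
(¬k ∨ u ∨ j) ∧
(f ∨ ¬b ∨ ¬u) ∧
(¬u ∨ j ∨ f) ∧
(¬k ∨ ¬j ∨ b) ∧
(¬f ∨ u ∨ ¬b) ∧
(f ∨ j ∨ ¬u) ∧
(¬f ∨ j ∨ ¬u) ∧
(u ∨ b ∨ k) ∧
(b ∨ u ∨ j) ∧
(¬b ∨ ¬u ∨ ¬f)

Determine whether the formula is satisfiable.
No

No, the formula is not satisfiable.

No assignment of truth values to the variables can make all 21 clauses true simultaneously.

The formula is UNSAT (unsatisfiable).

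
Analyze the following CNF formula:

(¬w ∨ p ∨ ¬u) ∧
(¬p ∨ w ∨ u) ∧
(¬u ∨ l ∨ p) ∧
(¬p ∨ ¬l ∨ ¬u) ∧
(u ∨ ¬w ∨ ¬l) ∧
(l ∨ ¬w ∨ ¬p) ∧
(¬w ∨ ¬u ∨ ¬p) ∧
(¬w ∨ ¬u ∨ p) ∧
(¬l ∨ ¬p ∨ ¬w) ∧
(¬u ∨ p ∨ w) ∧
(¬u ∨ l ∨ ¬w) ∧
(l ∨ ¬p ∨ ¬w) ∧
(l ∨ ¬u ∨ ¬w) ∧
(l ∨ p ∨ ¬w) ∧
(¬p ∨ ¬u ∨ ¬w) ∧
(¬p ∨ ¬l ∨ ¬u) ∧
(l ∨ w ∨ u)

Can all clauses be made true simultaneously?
Yes

Yes, the formula is satisfiable.

One satisfying assignment is: u=True, w=False, p=True, l=False

Verification: With this assignment, all 17 clauses evaluate to true.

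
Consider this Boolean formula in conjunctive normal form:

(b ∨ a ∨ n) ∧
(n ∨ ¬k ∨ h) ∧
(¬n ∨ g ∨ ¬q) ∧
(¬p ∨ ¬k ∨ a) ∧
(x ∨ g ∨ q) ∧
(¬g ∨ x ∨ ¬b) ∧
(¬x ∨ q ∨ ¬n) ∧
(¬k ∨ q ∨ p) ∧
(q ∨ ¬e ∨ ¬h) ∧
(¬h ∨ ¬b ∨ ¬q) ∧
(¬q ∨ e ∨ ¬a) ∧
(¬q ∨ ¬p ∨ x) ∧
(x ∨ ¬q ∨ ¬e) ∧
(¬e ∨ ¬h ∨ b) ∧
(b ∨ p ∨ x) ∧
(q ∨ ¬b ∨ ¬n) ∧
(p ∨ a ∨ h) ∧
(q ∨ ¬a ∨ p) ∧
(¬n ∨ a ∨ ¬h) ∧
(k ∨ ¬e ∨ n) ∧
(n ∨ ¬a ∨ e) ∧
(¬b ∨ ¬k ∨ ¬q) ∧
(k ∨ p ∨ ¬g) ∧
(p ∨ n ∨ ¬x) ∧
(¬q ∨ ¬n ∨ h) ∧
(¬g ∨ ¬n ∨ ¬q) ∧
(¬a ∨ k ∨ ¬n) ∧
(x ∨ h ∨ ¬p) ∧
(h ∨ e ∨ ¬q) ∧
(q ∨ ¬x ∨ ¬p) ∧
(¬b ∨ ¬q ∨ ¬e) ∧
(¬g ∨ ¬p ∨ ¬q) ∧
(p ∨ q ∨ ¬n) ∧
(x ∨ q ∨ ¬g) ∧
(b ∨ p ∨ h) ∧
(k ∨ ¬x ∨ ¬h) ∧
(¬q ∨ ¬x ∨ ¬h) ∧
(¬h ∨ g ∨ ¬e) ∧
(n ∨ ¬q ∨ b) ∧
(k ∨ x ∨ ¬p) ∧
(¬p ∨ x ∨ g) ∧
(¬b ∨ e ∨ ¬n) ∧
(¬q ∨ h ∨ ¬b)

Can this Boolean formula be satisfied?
No

No, the formula is not satisfiable.

No assignment of truth values to the variables can make all 43 clauses true simultaneously.

The formula is UNSAT (unsatisfiable).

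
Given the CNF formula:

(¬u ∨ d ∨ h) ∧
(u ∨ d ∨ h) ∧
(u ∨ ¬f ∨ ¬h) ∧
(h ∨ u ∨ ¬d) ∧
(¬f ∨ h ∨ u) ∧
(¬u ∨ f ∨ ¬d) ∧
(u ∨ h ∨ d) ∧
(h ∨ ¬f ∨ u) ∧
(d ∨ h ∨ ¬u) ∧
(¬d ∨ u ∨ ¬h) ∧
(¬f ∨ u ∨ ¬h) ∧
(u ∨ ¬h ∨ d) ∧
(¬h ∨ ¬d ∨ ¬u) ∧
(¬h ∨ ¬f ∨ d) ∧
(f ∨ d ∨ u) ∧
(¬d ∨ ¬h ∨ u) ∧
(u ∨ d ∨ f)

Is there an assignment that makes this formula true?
Yes

Yes, the formula is satisfiable.

One satisfying assignment is: f=False, d=False, u=True, h=True

Verification: With this assignment, all 17 clauses evaluate to true.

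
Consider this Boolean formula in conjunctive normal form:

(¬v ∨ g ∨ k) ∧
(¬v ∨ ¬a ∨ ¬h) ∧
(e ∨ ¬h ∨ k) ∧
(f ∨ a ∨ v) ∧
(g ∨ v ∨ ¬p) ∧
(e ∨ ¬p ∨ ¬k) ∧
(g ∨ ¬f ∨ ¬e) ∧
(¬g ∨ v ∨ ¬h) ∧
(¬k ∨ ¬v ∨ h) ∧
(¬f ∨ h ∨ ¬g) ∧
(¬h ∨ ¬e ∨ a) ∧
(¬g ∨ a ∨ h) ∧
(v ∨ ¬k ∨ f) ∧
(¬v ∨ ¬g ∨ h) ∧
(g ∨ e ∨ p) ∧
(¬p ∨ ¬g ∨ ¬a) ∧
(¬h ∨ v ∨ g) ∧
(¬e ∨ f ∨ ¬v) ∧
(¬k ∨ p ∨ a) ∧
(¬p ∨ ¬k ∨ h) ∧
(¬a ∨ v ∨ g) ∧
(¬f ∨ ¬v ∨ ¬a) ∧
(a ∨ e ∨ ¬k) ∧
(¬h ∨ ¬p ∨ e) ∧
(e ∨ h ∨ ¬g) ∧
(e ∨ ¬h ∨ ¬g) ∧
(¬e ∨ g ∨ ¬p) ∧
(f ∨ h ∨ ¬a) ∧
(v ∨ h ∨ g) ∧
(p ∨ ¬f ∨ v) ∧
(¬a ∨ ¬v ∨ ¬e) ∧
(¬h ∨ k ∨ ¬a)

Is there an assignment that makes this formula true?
No

No, the formula is not satisfiable.

No assignment of truth values to the variables can make all 32 clauses true simultaneously.

The formula is UNSAT (unsatisfiable).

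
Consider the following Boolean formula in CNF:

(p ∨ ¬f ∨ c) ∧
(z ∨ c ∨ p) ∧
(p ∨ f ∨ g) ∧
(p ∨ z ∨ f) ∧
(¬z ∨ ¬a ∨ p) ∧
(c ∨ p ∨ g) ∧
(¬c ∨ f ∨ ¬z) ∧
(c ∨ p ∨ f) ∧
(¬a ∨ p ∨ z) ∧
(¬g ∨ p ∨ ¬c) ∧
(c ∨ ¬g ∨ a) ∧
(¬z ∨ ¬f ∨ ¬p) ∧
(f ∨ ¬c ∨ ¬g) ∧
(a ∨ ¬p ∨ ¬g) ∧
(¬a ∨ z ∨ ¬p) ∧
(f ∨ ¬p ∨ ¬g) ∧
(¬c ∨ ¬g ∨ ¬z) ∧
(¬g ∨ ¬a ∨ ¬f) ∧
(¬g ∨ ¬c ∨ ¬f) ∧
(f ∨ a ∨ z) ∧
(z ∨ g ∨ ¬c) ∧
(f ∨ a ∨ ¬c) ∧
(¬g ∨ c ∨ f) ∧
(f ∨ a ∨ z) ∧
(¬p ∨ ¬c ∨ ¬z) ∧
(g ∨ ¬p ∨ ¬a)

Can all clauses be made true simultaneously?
Yes

Yes, the formula is satisfiable.

One satisfying assignment is: z=False, c=False, p=True, a=False, f=True, g=False

Verification: With this assignment, all 26 clauses evaluate to true.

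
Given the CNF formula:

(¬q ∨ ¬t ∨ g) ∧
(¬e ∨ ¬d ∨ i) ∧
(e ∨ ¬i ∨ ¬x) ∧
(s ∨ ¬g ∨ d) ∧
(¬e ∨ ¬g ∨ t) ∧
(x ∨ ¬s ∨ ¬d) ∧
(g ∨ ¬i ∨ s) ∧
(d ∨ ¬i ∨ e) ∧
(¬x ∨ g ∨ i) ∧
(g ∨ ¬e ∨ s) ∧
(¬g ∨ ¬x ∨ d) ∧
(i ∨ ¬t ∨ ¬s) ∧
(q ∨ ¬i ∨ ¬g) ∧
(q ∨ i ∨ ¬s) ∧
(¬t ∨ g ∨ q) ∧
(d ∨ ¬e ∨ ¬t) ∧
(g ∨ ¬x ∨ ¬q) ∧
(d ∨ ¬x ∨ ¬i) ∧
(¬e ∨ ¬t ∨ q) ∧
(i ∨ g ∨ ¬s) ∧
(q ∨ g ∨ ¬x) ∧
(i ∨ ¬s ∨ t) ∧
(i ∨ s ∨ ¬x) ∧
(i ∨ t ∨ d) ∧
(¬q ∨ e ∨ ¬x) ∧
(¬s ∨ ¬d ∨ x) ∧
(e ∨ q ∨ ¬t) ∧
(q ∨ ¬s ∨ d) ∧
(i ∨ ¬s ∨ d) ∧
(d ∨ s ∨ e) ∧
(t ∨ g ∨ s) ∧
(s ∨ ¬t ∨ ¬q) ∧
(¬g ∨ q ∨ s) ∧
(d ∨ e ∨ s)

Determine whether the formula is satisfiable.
Yes

Yes, the formula is satisfiable.

One satisfying assignment is: d=True, q=True, s=False, e=False, i=False, x=False, g=True, t=False

Verification: With this assignment, all 34 clauses evaluate to true.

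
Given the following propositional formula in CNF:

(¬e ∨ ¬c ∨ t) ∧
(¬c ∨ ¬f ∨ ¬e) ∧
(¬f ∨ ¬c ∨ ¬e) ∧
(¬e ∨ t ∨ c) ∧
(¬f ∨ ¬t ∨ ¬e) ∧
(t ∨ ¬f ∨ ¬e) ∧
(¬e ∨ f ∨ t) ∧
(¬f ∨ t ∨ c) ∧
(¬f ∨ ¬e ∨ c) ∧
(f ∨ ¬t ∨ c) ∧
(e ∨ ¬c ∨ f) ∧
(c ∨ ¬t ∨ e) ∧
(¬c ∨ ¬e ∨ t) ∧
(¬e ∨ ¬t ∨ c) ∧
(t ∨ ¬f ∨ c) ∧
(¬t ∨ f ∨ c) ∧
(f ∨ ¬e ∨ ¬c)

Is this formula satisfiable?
Yes

Yes, the formula is satisfiable.

One satisfying assignment is: f=False, e=False, c=False, t=False

Verification: With this assignment, all 17 clauses evaluate to true.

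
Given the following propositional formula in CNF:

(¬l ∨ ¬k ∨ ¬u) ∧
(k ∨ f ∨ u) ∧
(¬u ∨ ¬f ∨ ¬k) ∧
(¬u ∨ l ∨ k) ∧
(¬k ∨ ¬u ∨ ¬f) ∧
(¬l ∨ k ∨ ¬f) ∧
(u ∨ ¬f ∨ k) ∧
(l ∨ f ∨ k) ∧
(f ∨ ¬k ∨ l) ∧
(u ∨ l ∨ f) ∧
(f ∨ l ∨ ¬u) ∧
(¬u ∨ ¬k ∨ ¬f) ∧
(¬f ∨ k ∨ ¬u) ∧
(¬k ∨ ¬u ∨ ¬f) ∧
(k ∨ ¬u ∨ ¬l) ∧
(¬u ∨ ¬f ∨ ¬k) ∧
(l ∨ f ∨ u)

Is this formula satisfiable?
Yes

Yes, the formula is satisfiable.

One satisfying assignment is: u=False, k=True, l=True, f=False

Verification: With this assignment, all 17 clauses evaluate to true.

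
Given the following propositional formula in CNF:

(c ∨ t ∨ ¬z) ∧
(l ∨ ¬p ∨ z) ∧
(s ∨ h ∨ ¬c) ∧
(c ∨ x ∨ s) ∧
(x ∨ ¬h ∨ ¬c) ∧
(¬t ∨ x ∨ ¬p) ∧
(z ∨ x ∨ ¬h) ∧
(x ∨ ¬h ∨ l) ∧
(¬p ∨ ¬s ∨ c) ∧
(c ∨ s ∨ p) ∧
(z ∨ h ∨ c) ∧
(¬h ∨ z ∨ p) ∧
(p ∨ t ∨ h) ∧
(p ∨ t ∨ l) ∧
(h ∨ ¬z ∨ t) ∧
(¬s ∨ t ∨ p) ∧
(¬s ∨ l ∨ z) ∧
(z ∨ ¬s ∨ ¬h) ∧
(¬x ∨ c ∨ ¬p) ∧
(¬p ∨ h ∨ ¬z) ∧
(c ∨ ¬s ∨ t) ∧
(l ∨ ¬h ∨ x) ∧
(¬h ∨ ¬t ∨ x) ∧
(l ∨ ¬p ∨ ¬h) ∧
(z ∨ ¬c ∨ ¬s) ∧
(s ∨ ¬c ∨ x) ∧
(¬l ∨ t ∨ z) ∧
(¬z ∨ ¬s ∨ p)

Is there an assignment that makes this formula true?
Yes

Yes, the formula is satisfiable.

One satisfying assignment is: l=True, z=True, h=True, p=True, c=True, t=False, x=True, s=True

Verification: With this assignment, all 28 clauses evaluate to true.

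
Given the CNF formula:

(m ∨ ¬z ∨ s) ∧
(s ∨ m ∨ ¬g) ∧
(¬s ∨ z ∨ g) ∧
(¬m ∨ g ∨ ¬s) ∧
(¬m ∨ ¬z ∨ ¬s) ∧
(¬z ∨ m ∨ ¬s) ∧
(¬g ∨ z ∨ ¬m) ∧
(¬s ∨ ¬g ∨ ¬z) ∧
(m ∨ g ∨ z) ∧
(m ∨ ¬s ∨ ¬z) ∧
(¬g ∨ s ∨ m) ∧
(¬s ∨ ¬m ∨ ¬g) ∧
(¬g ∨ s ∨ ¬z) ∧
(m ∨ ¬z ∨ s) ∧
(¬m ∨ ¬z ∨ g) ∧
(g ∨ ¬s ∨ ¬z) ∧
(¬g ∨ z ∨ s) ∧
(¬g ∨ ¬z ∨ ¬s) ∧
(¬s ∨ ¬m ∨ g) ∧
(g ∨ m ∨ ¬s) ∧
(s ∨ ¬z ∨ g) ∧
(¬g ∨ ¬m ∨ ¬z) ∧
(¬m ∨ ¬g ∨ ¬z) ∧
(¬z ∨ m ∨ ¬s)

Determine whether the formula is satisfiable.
Yes

Yes, the formula is satisfiable.

One satisfying assignment is: z=False, g=False, s=False, m=True

Verification: With this assignment, all 24 clauses evaluate to true.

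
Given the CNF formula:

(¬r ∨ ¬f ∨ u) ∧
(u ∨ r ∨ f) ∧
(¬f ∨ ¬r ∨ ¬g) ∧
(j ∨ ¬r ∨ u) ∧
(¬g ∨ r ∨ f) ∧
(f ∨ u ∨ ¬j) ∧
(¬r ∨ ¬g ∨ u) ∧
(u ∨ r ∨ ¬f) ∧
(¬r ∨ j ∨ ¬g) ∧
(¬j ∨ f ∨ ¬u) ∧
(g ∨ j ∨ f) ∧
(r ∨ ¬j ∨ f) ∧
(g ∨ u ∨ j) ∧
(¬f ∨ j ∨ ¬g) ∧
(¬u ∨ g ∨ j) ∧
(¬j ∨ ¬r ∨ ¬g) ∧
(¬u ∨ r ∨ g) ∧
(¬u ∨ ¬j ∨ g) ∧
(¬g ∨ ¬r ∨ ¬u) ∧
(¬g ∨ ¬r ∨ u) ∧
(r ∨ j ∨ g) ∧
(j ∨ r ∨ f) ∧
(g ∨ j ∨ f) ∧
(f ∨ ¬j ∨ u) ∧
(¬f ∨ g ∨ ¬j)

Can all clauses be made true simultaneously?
Yes

Yes, the formula is satisfiable.

One satisfying assignment is: j=True, r=False, f=True, u=True, g=True

Verification: With this assignment, all 25 clauses evaluate to true.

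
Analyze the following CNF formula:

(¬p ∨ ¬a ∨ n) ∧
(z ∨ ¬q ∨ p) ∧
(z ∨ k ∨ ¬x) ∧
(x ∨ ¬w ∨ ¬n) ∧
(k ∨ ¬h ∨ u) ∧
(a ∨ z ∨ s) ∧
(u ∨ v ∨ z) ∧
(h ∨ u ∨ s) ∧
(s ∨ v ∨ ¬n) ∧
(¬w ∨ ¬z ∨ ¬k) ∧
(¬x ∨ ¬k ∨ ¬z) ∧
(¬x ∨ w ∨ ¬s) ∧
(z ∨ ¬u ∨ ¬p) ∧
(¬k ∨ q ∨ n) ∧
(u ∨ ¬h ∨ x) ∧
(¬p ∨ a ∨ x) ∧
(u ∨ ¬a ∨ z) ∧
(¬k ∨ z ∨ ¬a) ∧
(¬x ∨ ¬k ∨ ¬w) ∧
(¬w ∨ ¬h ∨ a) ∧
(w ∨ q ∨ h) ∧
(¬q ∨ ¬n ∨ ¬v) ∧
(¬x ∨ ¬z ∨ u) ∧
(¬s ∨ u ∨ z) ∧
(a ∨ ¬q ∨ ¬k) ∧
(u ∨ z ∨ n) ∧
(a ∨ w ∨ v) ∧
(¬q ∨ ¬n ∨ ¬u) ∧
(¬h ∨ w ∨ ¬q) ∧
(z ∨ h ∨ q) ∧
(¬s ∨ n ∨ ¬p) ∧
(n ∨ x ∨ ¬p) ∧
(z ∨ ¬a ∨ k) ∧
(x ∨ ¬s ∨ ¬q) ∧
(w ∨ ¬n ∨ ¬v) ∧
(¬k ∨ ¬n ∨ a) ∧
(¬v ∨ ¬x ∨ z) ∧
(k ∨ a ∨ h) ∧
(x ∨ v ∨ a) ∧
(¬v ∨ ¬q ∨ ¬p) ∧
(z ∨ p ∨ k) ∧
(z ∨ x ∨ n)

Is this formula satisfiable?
Yes

Yes, the formula is satisfiable.

One satisfying assignment is: z=True, v=False, q=False, h=False, p=False, u=False, w=True, k=False, n=False, s=True, x=False, a=True

Verification: With this assignment, all 42 clauses evaluate to true.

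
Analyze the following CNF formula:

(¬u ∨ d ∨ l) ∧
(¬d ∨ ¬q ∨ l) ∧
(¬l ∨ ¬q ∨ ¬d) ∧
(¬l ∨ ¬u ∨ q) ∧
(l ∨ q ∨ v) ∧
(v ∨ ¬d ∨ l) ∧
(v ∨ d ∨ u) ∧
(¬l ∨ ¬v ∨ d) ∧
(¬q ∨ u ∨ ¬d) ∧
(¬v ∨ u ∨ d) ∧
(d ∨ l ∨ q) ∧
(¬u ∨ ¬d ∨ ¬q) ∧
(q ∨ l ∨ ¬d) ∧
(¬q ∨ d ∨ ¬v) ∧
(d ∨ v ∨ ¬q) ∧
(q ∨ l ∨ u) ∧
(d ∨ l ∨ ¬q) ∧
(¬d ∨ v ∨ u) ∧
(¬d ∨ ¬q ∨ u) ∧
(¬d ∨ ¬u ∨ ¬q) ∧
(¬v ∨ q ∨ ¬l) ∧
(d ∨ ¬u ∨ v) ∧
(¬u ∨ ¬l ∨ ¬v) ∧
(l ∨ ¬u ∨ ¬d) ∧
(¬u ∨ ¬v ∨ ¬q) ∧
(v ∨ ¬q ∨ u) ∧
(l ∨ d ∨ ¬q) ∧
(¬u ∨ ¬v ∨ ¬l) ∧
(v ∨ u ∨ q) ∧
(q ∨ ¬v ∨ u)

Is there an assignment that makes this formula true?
No

No, the formula is not satisfiable.

No assignment of truth values to the variables can make all 30 clauses true simultaneously.

The formula is UNSAT (unsatisfiable).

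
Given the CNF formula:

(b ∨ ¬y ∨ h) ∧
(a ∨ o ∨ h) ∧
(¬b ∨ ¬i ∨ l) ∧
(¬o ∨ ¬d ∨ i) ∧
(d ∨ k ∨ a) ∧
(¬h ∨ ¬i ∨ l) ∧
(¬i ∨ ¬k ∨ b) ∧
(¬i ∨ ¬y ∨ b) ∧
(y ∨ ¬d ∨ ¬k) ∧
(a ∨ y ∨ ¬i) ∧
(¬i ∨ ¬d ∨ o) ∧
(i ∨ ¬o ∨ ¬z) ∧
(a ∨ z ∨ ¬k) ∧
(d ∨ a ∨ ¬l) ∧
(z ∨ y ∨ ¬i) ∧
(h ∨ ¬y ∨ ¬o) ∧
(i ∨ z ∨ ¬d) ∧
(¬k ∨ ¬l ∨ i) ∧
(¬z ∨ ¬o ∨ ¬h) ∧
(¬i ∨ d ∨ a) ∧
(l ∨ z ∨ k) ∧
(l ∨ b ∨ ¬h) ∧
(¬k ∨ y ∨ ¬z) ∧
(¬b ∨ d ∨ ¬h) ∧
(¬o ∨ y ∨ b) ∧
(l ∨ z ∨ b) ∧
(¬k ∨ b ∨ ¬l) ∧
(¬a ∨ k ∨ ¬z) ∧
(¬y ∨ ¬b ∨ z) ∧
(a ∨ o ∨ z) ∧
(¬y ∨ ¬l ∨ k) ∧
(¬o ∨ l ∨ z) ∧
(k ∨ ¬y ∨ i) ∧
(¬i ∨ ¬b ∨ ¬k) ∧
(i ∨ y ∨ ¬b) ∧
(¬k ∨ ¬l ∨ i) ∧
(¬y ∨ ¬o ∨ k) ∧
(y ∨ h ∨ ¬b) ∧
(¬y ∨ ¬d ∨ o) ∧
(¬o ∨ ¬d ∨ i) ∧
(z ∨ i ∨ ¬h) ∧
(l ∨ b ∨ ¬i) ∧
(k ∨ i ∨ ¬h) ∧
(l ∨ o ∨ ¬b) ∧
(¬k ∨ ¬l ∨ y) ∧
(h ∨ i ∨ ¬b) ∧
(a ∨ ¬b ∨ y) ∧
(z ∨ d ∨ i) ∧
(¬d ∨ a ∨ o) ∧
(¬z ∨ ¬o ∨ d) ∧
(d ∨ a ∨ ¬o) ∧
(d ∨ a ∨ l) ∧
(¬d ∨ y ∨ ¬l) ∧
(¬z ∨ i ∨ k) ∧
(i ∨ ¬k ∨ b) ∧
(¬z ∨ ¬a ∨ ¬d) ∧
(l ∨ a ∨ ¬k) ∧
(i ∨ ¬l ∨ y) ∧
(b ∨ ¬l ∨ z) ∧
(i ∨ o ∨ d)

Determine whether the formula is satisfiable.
No

No, the formula is not satisfiable.

No assignment of truth values to the variables can make all 60 clauses true simultaneously.

The formula is UNSAT (unsatisfiable).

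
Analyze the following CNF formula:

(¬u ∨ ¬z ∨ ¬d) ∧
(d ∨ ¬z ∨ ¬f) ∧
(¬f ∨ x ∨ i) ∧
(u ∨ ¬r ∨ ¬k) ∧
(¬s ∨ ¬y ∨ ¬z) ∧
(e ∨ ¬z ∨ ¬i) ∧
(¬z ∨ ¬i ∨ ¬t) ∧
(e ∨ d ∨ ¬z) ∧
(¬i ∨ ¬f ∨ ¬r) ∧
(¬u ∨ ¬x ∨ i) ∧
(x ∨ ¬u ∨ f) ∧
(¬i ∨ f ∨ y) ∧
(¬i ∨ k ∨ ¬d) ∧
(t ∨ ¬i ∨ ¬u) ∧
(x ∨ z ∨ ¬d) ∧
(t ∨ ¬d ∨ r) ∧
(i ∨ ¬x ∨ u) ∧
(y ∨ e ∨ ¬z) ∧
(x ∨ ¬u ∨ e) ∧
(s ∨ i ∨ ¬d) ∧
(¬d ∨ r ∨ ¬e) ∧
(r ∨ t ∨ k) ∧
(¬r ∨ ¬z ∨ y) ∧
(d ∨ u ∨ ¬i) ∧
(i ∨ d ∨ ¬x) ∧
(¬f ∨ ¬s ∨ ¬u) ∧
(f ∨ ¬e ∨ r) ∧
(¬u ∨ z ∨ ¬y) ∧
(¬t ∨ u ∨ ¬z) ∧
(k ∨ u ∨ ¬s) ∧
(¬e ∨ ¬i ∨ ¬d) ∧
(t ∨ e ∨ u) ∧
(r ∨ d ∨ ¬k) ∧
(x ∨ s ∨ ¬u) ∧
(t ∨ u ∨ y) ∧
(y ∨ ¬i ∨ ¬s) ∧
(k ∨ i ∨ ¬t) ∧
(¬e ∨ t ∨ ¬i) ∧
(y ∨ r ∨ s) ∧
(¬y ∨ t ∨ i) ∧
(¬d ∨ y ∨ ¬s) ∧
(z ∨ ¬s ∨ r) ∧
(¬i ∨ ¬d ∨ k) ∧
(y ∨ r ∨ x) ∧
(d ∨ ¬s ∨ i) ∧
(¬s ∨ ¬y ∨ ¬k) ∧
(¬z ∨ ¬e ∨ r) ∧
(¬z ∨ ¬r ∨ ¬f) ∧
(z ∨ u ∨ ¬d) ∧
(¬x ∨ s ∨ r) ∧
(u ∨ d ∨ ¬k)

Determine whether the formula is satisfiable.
No

No, the formula is not satisfiable.

No assignment of truth values to the variables can make all 51 clauses true simultaneously.

The formula is UNSAT (unsatisfiable).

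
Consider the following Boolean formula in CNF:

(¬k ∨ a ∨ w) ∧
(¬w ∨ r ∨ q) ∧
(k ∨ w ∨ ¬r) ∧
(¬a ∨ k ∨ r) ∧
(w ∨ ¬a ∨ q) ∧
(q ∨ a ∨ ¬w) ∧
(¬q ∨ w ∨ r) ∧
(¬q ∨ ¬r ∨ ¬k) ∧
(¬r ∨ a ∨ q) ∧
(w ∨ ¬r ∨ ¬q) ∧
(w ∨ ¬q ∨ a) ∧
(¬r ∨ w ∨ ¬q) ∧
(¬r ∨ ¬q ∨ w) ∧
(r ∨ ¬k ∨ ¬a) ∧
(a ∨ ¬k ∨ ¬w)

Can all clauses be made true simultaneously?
Yes

Yes, the formula is satisfiable.

One satisfying assignment is: w=False, q=False, r=False, a=False, k=False

Verification: With this assignment, all 15 clauses evaluate to true.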